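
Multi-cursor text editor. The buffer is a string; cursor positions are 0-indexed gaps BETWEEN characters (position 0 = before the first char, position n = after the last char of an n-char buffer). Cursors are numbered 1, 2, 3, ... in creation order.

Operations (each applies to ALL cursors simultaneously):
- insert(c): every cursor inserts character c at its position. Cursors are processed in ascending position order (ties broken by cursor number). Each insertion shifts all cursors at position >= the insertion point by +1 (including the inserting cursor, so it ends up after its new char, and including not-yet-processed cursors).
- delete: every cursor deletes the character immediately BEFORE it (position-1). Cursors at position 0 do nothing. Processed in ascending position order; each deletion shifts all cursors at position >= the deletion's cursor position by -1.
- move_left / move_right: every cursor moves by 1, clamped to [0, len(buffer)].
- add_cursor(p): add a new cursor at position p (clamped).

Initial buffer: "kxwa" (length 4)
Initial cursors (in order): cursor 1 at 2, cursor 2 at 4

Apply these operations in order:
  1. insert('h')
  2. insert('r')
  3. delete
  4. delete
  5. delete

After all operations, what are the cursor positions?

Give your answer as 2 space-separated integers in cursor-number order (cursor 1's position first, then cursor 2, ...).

After op 1 (insert('h')): buffer="kxhwah" (len 6), cursors c1@3 c2@6, authorship ..1..2
After op 2 (insert('r')): buffer="kxhrwahr" (len 8), cursors c1@4 c2@8, authorship ..11..22
After op 3 (delete): buffer="kxhwah" (len 6), cursors c1@3 c2@6, authorship ..1..2
After op 4 (delete): buffer="kxwa" (len 4), cursors c1@2 c2@4, authorship ....
After op 5 (delete): buffer="kw" (len 2), cursors c1@1 c2@2, authorship ..

Answer: 1 2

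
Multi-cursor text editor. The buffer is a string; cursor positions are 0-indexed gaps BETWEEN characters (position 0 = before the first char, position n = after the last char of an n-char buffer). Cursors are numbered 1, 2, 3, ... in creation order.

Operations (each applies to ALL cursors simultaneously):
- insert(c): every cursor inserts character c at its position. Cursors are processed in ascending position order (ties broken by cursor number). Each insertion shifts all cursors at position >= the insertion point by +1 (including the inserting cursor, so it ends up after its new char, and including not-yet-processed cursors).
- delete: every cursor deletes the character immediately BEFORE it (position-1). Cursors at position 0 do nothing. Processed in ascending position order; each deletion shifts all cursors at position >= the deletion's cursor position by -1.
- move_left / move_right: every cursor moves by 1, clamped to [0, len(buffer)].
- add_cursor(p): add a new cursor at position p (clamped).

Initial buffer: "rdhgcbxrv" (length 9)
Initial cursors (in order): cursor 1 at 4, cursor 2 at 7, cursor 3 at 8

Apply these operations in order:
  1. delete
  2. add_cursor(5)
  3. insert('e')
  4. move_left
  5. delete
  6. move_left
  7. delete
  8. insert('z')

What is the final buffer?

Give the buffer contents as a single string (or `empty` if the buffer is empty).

After op 1 (delete): buffer="rdhcbv" (len 6), cursors c1@3 c2@5 c3@5, authorship ......
After op 2 (add_cursor(5)): buffer="rdhcbv" (len 6), cursors c1@3 c2@5 c3@5 c4@5, authorship ......
After op 3 (insert('e')): buffer="rdhecbeeev" (len 10), cursors c1@4 c2@9 c3@9 c4@9, authorship ...1..234.
After op 4 (move_left): buffer="rdhecbeeev" (len 10), cursors c1@3 c2@8 c3@8 c4@8, authorship ...1..234.
After op 5 (delete): buffer="rdecev" (len 6), cursors c1@2 c2@4 c3@4 c4@4, authorship ..1.4.
After op 6 (move_left): buffer="rdecev" (len 6), cursors c1@1 c2@3 c3@3 c4@3, authorship ..1.4.
After op 7 (delete): buffer="cev" (len 3), cursors c1@0 c2@0 c3@0 c4@0, authorship .4.
After op 8 (insert('z')): buffer="zzzzcev" (len 7), cursors c1@4 c2@4 c3@4 c4@4, authorship 1234.4.

Answer: zzzzcev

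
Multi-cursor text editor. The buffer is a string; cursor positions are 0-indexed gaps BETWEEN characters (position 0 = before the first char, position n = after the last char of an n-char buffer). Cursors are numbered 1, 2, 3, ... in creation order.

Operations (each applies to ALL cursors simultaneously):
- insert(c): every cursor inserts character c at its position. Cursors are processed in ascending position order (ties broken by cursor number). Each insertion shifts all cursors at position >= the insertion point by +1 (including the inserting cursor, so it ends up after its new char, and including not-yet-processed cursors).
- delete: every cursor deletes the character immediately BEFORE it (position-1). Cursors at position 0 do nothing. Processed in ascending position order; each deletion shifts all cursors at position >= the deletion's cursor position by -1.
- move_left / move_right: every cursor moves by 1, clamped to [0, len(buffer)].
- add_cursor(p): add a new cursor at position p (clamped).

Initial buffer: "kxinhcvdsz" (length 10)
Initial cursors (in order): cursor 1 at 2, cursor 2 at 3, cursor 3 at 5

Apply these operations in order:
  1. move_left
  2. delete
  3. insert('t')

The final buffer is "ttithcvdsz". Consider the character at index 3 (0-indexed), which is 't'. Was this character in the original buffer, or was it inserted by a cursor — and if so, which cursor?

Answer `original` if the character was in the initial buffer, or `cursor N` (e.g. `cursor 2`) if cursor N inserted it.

After op 1 (move_left): buffer="kxinhcvdsz" (len 10), cursors c1@1 c2@2 c3@4, authorship ..........
After op 2 (delete): buffer="ihcvdsz" (len 7), cursors c1@0 c2@0 c3@1, authorship .......
After op 3 (insert('t')): buffer="ttithcvdsz" (len 10), cursors c1@2 c2@2 c3@4, authorship 12.3......
Authorship (.=original, N=cursor N): 1 2 . 3 . . . . . .
Index 3: author = 3

Answer: cursor 3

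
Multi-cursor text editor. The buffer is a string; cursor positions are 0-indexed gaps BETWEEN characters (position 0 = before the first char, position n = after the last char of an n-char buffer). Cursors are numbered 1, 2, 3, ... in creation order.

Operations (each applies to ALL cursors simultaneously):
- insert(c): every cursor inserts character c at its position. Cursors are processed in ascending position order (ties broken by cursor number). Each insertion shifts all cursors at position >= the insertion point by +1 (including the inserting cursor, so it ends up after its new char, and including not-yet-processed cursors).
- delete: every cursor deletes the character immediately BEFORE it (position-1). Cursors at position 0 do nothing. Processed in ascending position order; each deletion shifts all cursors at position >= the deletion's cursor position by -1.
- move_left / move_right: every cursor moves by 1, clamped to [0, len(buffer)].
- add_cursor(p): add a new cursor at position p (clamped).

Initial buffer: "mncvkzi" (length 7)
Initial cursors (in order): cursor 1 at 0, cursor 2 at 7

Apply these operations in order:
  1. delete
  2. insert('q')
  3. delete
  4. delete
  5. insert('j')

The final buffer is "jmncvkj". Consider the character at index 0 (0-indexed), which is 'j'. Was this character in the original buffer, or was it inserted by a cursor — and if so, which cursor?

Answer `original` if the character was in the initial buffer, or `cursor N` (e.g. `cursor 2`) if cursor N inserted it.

After op 1 (delete): buffer="mncvkz" (len 6), cursors c1@0 c2@6, authorship ......
After op 2 (insert('q')): buffer="qmncvkzq" (len 8), cursors c1@1 c2@8, authorship 1......2
After op 3 (delete): buffer="mncvkz" (len 6), cursors c1@0 c2@6, authorship ......
After op 4 (delete): buffer="mncvk" (len 5), cursors c1@0 c2@5, authorship .....
After op 5 (insert('j')): buffer="jmncvkj" (len 7), cursors c1@1 c2@7, authorship 1.....2
Authorship (.=original, N=cursor N): 1 . . . . . 2
Index 0: author = 1

Answer: cursor 1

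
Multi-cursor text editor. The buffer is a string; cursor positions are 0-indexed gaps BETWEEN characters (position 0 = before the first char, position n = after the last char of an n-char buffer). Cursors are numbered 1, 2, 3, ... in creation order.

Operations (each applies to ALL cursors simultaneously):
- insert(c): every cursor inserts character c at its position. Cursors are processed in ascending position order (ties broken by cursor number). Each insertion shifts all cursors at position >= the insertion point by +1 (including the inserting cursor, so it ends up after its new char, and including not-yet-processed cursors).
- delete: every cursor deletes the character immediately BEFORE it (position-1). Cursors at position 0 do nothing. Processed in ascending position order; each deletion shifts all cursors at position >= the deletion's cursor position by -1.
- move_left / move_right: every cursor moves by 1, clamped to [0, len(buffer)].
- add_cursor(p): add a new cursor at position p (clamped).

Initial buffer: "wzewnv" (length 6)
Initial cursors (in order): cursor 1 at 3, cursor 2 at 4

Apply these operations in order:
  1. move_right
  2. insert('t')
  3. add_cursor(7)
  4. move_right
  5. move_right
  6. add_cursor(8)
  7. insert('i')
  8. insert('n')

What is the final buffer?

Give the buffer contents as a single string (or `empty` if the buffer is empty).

Answer: wzewtntinviiinnn

Derivation:
After op 1 (move_right): buffer="wzewnv" (len 6), cursors c1@4 c2@5, authorship ......
After op 2 (insert('t')): buffer="wzewtntv" (len 8), cursors c1@5 c2@7, authorship ....1.2.
After op 3 (add_cursor(7)): buffer="wzewtntv" (len 8), cursors c1@5 c2@7 c3@7, authorship ....1.2.
After op 4 (move_right): buffer="wzewtntv" (len 8), cursors c1@6 c2@8 c3@8, authorship ....1.2.
After op 5 (move_right): buffer="wzewtntv" (len 8), cursors c1@7 c2@8 c3@8, authorship ....1.2.
After op 6 (add_cursor(8)): buffer="wzewtntv" (len 8), cursors c1@7 c2@8 c3@8 c4@8, authorship ....1.2.
After op 7 (insert('i')): buffer="wzewtntiviii" (len 12), cursors c1@8 c2@12 c3@12 c4@12, authorship ....1.21.234
After op 8 (insert('n')): buffer="wzewtntinviiinnn" (len 16), cursors c1@9 c2@16 c3@16 c4@16, authorship ....1.211.234234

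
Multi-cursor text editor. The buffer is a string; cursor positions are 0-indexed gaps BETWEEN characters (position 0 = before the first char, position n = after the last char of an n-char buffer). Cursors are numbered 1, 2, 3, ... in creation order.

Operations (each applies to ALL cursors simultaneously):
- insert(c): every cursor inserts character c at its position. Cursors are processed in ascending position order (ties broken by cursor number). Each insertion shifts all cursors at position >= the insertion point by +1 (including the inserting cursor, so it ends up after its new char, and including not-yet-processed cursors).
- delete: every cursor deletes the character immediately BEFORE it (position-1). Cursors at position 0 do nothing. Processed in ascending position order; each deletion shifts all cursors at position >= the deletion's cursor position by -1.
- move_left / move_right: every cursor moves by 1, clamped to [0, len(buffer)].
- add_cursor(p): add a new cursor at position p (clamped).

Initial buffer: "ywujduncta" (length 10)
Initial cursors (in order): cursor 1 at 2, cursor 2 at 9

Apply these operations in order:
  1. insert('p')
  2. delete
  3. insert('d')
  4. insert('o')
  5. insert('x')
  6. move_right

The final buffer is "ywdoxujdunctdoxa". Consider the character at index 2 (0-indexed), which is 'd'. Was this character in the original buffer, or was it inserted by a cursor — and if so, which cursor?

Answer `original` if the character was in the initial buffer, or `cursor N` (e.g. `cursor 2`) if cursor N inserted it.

Answer: cursor 1

Derivation:
After op 1 (insert('p')): buffer="ywpujdunctpa" (len 12), cursors c1@3 c2@11, authorship ..1.......2.
After op 2 (delete): buffer="ywujduncta" (len 10), cursors c1@2 c2@9, authorship ..........
After op 3 (insert('d')): buffer="ywdujdunctda" (len 12), cursors c1@3 c2@11, authorship ..1.......2.
After op 4 (insert('o')): buffer="ywdoujdunctdoa" (len 14), cursors c1@4 c2@13, authorship ..11.......22.
After op 5 (insert('x')): buffer="ywdoxujdunctdoxa" (len 16), cursors c1@5 c2@15, authorship ..111.......222.
After op 6 (move_right): buffer="ywdoxujdunctdoxa" (len 16), cursors c1@6 c2@16, authorship ..111.......222.
Authorship (.=original, N=cursor N): . . 1 1 1 . . . . . . . 2 2 2 .
Index 2: author = 1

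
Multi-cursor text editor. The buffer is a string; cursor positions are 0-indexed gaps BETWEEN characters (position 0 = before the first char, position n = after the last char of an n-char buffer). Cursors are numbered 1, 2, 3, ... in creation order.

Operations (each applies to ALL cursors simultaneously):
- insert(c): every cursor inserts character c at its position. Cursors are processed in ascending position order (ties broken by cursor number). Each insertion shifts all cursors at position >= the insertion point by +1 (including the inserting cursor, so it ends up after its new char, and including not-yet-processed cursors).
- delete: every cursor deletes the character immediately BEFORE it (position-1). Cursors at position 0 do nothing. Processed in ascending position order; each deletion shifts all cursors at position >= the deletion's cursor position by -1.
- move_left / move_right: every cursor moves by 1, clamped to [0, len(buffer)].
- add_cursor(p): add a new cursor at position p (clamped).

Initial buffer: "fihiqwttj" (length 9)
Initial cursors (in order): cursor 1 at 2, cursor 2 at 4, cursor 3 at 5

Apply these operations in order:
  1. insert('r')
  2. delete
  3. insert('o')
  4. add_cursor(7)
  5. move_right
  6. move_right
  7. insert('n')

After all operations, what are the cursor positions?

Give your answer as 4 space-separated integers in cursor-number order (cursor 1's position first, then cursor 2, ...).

Answer: 6 10 14 12

Derivation:
After op 1 (insert('r')): buffer="firhirqrwttj" (len 12), cursors c1@3 c2@6 c3@8, authorship ..1..2.3....
After op 2 (delete): buffer="fihiqwttj" (len 9), cursors c1@2 c2@4 c3@5, authorship .........
After op 3 (insert('o')): buffer="fiohioqowttj" (len 12), cursors c1@3 c2@6 c3@8, authorship ..1..2.3....
After op 4 (add_cursor(7)): buffer="fiohioqowttj" (len 12), cursors c1@3 c2@6 c4@7 c3@8, authorship ..1..2.3....
After op 5 (move_right): buffer="fiohioqowttj" (len 12), cursors c1@4 c2@7 c4@8 c3@9, authorship ..1..2.3....
After op 6 (move_right): buffer="fiohioqowttj" (len 12), cursors c1@5 c2@8 c4@9 c3@10, authorship ..1..2.3....
After op 7 (insert('n')): buffer="fiohinoqonwntntj" (len 16), cursors c1@6 c2@10 c4@12 c3@14, authorship ..1..12.32.4.3..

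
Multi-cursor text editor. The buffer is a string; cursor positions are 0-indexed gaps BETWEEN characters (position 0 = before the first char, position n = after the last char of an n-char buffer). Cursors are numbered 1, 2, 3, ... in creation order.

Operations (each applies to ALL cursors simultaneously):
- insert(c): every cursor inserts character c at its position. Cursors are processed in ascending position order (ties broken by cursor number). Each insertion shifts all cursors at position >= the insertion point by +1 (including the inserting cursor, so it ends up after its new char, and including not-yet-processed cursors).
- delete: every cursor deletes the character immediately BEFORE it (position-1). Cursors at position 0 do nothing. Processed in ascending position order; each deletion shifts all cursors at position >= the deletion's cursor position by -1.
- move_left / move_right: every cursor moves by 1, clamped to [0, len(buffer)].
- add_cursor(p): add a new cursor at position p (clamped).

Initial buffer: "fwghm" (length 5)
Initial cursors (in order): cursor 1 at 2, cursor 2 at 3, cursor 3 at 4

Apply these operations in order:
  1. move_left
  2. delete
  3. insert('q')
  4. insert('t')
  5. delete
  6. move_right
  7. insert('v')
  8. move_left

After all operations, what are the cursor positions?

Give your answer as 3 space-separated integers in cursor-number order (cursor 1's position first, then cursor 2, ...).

Answer: 6 6 6

Derivation:
After op 1 (move_left): buffer="fwghm" (len 5), cursors c1@1 c2@2 c3@3, authorship .....
After op 2 (delete): buffer="hm" (len 2), cursors c1@0 c2@0 c3@0, authorship ..
After op 3 (insert('q')): buffer="qqqhm" (len 5), cursors c1@3 c2@3 c3@3, authorship 123..
After op 4 (insert('t')): buffer="qqqttthm" (len 8), cursors c1@6 c2@6 c3@6, authorship 123123..
After op 5 (delete): buffer="qqqhm" (len 5), cursors c1@3 c2@3 c3@3, authorship 123..
After op 6 (move_right): buffer="qqqhm" (len 5), cursors c1@4 c2@4 c3@4, authorship 123..
After op 7 (insert('v')): buffer="qqqhvvvm" (len 8), cursors c1@7 c2@7 c3@7, authorship 123.123.
After op 8 (move_left): buffer="qqqhvvvm" (len 8), cursors c1@6 c2@6 c3@6, authorship 123.123.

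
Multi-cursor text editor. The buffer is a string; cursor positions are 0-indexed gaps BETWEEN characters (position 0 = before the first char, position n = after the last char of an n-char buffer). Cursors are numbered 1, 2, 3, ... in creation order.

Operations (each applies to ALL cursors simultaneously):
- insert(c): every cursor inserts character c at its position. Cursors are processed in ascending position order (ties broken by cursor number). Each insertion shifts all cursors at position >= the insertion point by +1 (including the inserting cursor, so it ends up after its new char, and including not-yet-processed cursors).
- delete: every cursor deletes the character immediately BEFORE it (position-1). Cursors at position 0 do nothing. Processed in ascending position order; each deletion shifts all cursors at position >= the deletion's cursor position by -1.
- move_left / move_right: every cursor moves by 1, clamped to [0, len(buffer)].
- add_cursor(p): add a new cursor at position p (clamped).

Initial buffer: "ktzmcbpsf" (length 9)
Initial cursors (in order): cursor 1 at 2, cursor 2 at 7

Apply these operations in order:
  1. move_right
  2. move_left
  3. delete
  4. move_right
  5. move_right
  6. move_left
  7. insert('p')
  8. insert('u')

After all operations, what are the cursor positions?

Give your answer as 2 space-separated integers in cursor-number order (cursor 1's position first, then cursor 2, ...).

After op 1 (move_right): buffer="ktzmcbpsf" (len 9), cursors c1@3 c2@8, authorship .........
After op 2 (move_left): buffer="ktzmcbpsf" (len 9), cursors c1@2 c2@7, authorship .........
After op 3 (delete): buffer="kzmcbsf" (len 7), cursors c1@1 c2@5, authorship .......
After op 4 (move_right): buffer="kzmcbsf" (len 7), cursors c1@2 c2@6, authorship .......
After op 5 (move_right): buffer="kzmcbsf" (len 7), cursors c1@3 c2@7, authorship .......
After op 6 (move_left): buffer="kzmcbsf" (len 7), cursors c1@2 c2@6, authorship .......
After op 7 (insert('p')): buffer="kzpmcbspf" (len 9), cursors c1@3 c2@8, authorship ..1....2.
After op 8 (insert('u')): buffer="kzpumcbspuf" (len 11), cursors c1@4 c2@10, authorship ..11....22.

Answer: 4 10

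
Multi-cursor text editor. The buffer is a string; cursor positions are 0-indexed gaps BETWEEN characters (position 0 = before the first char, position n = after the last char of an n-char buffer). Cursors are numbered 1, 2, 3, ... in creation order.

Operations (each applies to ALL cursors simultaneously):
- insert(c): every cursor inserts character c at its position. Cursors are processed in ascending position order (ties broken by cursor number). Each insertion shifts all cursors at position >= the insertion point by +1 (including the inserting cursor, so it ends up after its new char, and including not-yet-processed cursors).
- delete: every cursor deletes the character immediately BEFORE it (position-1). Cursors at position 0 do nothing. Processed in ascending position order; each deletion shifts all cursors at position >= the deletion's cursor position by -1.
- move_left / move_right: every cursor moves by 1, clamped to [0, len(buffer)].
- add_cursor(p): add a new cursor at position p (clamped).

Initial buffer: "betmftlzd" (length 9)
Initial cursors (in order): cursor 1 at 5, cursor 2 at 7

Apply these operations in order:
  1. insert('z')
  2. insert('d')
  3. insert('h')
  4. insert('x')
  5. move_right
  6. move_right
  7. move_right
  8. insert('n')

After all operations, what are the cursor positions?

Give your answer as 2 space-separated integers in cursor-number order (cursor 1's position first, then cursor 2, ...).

Answer: 13 19

Derivation:
After op 1 (insert('z')): buffer="betmfztlzzd" (len 11), cursors c1@6 c2@9, authorship .....1..2..
After op 2 (insert('d')): buffer="betmfzdtlzdzd" (len 13), cursors c1@7 c2@11, authorship .....11..22..
After op 3 (insert('h')): buffer="betmfzdhtlzdhzd" (len 15), cursors c1@8 c2@13, authorship .....111..222..
After op 4 (insert('x')): buffer="betmfzdhxtlzdhxzd" (len 17), cursors c1@9 c2@15, authorship .....1111..2222..
After op 5 (move_right): buffer="betmfzdhxtlzdhxzd" (len 17), cursors c1@10 c2@16, authorship .....1111..2222..
After op 6 (move_right): buffer="betmfzdhxtlzdhxzd" (len 17), cursors c1@11 c2@17, authorship .....1111..2222..
After op 7 (move_right): buffer="betmfzdhxtlzdhxzd" (len 17), cursors c1@12 c2@17, authorship .....1111..2222..
After op 8 (insert('n')): buffer="betmfzdhxtlzndhxzdn" (len 19), cursors c1@13 c2@19, authorship .....1111..21222..2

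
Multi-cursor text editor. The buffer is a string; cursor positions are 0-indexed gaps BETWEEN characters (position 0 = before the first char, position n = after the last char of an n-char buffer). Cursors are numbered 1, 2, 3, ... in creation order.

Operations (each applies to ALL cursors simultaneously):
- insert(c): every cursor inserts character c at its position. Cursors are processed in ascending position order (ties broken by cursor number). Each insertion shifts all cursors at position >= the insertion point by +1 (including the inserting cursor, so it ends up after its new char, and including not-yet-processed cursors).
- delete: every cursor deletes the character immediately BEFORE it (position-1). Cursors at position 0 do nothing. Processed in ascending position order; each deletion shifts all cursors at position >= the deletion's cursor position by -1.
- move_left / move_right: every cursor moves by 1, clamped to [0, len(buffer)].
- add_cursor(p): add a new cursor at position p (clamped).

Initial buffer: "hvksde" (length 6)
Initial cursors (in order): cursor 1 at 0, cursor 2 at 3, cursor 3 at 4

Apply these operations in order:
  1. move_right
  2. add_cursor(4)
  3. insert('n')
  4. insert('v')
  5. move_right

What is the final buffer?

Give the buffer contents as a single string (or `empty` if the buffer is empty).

After op 1 (move_right): buffer="hvksde" (len 6), cursors c1@1 c2@4 c3@5, authorship ......
After op 2 (add_cursor(4)): buffer="hvksde" (len 6), cursors c1@1 c2@4 c4@4 c3@5, authorship ......
After op 3 (insert('n')): buffer="hnvksnndne" (len 10), cursors c1@2 c2@7 c4@7 c3@9, authorship .1...24.3.
After op 4 (insert('v')): buffer="hnvvksnnvvdnve" (len 14), cursors c1@3 c2@10 c4@10 c3@13, authorship .11...2424.33.
After op 5 (move_right): buffer="hnvvksnnvvdnve" (len 14), cursors c1@4 c2@11 c4@11 c3@14, authorship .11...2424.33.

Answer: hnvvksnnvvdnve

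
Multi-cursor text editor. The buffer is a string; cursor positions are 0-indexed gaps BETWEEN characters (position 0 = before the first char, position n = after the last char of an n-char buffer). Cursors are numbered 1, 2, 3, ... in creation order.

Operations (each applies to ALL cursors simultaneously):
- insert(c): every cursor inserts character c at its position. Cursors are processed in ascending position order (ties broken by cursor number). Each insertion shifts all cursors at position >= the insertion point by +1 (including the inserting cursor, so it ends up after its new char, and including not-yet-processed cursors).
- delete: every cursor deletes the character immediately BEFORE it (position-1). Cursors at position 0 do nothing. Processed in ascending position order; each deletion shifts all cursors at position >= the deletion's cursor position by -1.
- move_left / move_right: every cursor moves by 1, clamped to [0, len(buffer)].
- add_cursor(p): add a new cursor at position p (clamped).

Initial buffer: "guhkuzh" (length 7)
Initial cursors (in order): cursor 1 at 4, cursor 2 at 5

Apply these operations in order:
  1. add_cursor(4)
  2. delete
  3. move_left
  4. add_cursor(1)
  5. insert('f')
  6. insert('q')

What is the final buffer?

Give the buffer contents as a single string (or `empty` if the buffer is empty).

Answer: gffffqqqquzh

Derivation:
After op 1 (add_cursor(4)): buffer="guhkuzh" (len 7), cursors c1@4 c3@4 c2@5, authorship .......
After op 2 (delete): buffer="guzh" (len 4), cursors c1@2 c2@2 c3@2, authorship ....
After op 3 (move_left): buffer="guzh" (len 4), cursors c1@1 c2@1 c3@1, authorship ....
After op 4 (add_cursor(1)): buffer="guzh" (len 4), cursors c1@1 c2@1 c3@1 c4@1, authorship ....
After op 5 (insert('f')): buffer="gffffuzh" (len 8), cursors c1@5 c2@5 c3@5 c4@5, authorship .1234...
After op 6 (insert('q')): buffer="gffffqqqquzh" (len 12), cursors c1@9 c2@9 c3@9 c4@9, authorship .12341234...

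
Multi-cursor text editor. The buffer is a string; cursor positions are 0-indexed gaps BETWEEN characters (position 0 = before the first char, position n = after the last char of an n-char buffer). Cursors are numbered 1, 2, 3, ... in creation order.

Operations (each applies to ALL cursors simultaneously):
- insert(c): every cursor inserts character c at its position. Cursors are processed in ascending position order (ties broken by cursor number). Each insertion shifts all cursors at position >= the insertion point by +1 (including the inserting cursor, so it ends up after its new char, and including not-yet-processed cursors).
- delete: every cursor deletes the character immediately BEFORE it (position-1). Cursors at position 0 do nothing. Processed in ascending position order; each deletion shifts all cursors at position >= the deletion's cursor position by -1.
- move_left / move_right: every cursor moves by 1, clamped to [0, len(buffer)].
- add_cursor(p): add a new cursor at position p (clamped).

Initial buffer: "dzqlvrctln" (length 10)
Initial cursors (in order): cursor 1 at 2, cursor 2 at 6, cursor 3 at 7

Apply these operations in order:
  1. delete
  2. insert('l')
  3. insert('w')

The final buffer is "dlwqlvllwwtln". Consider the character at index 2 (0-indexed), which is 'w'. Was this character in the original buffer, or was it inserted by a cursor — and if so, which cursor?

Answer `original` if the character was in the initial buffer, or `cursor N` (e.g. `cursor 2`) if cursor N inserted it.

After op 1 (delete): buffer="dqlvtln" (len 7), cursors c1@1 c2@4 c3@4, authorship .......
After op 2 (insert('l')): buffer="dlqlvlltln" (len 10), cursors c1@2 c2@7 c3@7, authorship .1...23...
After op 3 (insert('w')): buffer="dlwqlvllwwtln" (len 13), cursors c1@3 c2@10 c3@10, authorship .11...2323...
Authorship (.=original, N=cursor N): . 1 1 . . . 2 3 2 3 . . .
Index 2: author = 1

Answer: cursor 1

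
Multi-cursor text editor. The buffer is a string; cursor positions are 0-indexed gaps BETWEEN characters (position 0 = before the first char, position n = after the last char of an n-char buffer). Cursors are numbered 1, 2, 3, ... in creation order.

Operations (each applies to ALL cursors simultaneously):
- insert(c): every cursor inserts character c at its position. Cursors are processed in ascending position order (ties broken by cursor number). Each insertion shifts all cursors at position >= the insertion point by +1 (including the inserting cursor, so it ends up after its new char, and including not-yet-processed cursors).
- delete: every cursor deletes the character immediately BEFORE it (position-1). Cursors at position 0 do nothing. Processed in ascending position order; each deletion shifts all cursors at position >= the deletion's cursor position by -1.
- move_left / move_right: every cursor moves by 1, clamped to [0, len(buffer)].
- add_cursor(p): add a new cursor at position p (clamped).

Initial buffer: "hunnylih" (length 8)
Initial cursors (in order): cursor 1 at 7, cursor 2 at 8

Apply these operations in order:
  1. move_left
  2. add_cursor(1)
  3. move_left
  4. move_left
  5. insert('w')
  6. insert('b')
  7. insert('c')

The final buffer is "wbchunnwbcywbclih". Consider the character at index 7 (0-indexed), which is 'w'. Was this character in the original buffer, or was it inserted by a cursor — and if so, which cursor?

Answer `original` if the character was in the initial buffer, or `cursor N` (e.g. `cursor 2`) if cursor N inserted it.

After op 1 (move_left): buffer="hunnylih" (len 8), cursors c1@6 c2@7, authorship ........
After op 2 (add_cursor(1)): buffer="hunnylih" (len 8), cursors c3@1 c1@6 c2@7, authorship ........
After op 3 (move_left): buffer="hunnylih" (len 8), cursors c3@0 c1@5 c2@6, authorship ........
After op 4 (move_left): buffer="hunnylih" (len 8), cursors c3@0 c1@4 c2@5, authorship ........
After op 5 (insert('w')): buffer="whunnwywlih" (len 11), cursors c3@1 c1@6 c2@8, authorship 3....1.2...
After op 6 (insert('b')): buffer="wbhunnwbywblih" (len 14), cursors c3@2 c1@8 c2@11, authorship 33....11.22...
After op 7 (insert('c')): buffer="wbchunnwbcywbclih" (len 17), cursors c3@3 c1@10 c2@14, authorship 333....111.222...
Authorship (.=original, N=cursor N): 3 3 3 . . . . 1 1 1 . 2 2 2 . . .
Index 7: author = 1

Answer: cursor 1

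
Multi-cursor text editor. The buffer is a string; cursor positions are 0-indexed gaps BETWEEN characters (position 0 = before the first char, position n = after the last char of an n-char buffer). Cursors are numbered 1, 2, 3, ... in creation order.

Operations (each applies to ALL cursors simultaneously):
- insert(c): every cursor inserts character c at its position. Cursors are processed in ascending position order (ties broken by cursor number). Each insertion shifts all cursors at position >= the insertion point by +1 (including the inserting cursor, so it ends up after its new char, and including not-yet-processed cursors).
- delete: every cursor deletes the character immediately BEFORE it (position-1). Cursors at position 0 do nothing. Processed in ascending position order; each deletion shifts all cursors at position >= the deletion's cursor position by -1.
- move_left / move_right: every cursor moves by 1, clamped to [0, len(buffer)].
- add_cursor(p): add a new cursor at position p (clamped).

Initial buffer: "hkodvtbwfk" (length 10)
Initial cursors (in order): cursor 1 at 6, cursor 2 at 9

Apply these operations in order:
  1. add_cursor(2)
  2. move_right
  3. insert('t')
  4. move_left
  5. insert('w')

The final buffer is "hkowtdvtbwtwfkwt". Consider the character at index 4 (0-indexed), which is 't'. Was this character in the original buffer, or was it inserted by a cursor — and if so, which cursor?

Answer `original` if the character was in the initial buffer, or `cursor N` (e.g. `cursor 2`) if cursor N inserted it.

Answer: cursor 3

Derivation:
After op 1 (add_cursor(2)): buffer="hkodvtbwfk" (len 10), cursors c3@2 c1@6 c2@9, authorship ..........
After op 2 (move_right): buffer="hkodvtbwfk" (len 10), cursors c3@3 c1@7 c2@10, authorship ..........
After op 3 (insert('t')): buffer="hkotdvtbtwfkt" (len 13), cursors c3@4 c1@9 c2@13, authorship ...3....1...2
After op 4 (move_left): buffer="hkotdvtbtwfkt" (len 13), cursors c3@3 c1@8 c2@12, authorship ...3....1...2
After op 5 (insert('w')): buffer="hkowtdvtbwtwfkwt" (len 16), cursors c3@4 c1@10 c2@15, authorship ...33....11...22
Authorship (.=original, N=cursor N): . . . 3 3 . . . . 1 1 . . . 2 2
Index 4: author = 3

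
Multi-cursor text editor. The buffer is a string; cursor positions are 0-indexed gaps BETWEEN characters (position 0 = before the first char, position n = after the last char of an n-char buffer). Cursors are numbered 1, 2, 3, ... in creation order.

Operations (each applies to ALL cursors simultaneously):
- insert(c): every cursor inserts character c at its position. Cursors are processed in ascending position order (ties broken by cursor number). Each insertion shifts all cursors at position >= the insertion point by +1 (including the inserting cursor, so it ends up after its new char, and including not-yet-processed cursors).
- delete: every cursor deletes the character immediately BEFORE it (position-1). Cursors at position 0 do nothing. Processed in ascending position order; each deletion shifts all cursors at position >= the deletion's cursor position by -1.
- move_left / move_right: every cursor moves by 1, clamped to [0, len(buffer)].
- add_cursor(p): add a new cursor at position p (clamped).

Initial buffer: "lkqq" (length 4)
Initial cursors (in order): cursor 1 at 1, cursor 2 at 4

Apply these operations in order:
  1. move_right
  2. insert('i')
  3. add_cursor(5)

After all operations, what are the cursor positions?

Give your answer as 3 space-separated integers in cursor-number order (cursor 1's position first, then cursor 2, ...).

Answer: 3 6 5

Derivation:
After op 1 (move_right): buffer="lkqq" (len 4), cursors c1@2 c2@4, authorship ....
After op 2 (insert('i')): buffer="lkiqqi" (len 6), cursors c1@3 c2@6, authorship ..1..2
After op 3 (add_cursor(5)): buffer="lkiqqi" (len 6), cursors c1@3 c3@5 c2@6, authorship ..1..2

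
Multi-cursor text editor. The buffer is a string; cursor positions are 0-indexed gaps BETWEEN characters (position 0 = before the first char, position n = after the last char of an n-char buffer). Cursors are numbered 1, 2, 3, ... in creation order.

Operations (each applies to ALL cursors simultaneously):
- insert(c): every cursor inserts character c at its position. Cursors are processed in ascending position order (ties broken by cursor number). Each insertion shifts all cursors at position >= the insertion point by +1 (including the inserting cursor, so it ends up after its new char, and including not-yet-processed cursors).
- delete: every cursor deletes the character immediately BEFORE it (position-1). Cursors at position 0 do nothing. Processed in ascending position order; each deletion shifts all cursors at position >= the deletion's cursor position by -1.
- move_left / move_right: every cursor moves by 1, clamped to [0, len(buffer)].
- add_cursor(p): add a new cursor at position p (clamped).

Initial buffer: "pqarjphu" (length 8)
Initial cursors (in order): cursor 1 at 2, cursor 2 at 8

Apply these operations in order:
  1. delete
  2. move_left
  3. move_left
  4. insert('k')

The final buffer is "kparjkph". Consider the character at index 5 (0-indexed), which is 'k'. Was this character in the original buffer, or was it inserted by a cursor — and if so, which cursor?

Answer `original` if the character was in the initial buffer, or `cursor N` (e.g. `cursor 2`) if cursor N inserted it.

After op 1 (delete): buffer="parjph" (len 6), cursors c1@1 c2@6, authorship ......
After op 2 (move_left): buffer="parjph" (len 6), cursors c1@0 c2@5, authorship ......
After op 3 (move_left): buffer="parjph" (len 6), cursors c1@0 c2@4, authorship ......
After op 4 (insert('k')): buffer="kparjkph" (len 8), cursors c1@1 c2@6, authorship 1....2..
Authorship (.=original, N=cursor N): 1 . . . . 2 . .
Index 5: author = 2

Answer: cursor 2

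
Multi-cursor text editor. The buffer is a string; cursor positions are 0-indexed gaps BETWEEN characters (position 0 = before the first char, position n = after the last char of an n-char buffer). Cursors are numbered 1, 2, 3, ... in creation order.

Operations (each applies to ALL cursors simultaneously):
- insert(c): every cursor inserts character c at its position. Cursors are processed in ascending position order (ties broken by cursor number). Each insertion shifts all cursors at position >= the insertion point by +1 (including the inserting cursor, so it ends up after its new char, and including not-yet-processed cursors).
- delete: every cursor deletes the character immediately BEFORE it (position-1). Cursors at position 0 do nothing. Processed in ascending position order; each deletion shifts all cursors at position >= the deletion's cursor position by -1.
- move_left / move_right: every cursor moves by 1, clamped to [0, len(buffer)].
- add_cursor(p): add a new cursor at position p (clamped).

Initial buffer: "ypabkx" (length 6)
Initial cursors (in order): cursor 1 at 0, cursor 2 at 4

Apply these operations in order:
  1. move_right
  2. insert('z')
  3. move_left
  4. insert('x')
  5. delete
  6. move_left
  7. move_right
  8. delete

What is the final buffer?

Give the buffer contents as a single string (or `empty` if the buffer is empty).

Answer: zpabzx

Derivation:
After op 1 (move_right): buffer="ypabkx" (len 6), cursors c1@1 c2@5, authorship ......
After op 2 (insert('z')): buffer="yzpabkzx" (len 8), cursors c1@2 c2@7, authorship .1....2.
After op 3 (move_left): buffer="yzpabkzx" (len 8), cursors c1@1 c2@6, authorship .1....2.
After op 4 (insert('x')): buffer="yxzpabkxzx" (len 10), cursors c1@2 c2@8, authorship .11....22.
After op 5 (delete): buffer="yzpabkzx" (len 8), cursors c1@1 c2@6, authorship .1....2.
After op 6 (move_left): buffer="yzpabkzx" (len 8), cursors c1@0 c2@5, authorship .1....2.
After op 7 (move_right): buffer="yzpabkzx" (len 8), cursors c1@1 c2@6, authorship .1....2.
After op 8 (delete): buffer="zpabzx" (len 6), cursors c1@0 c2@4, authorship 1...2.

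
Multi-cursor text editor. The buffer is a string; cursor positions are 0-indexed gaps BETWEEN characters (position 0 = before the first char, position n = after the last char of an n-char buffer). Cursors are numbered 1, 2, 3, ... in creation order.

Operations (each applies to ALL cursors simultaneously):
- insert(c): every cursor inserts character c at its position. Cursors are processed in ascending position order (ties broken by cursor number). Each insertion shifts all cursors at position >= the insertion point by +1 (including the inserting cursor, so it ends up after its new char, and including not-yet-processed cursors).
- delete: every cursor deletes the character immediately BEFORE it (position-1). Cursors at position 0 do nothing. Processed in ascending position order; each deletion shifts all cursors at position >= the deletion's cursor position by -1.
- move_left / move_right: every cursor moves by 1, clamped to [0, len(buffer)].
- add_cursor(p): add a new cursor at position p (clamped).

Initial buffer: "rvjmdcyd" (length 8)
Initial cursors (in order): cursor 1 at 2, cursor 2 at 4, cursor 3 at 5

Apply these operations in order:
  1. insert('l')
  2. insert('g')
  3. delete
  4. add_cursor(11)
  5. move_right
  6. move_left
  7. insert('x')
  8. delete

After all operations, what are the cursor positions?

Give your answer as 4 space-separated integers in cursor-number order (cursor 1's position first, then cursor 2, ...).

Answer: 3 6 8 10

Derivation:
After op 1 (insert('l')): buffer="rvljmldlcyd" (len 11), cursors c1@3 c2@6 c3@8, authorship ..1..2.3...
After op 2 (insert('g')): buffer="rvlgjmlgdlgcyd" (len 14), cursors c1@4 c2@8 c3@11, authorship ..11..22.33...
After op 3 (delete): buffer="rvljmldlcyd" (len 11), cursors c1@3 c2@6 c3@8, authorship ..1..2.3...
After op 4 (add_cursor(11)): buffer="rvljmldlcyd" (len 11), cursors c1@3 c2@6 c3@8 c4@11, authorship ..1..2.3...
After op 5 (move_right): buffer="rvljmldlcyd" (len 11), cursors c1@4 c2@7 c3@9 c4@11, authorship ..1..2.3...
After op 6 (move_left): buffer="rvljmldlcyd" (len 11), cursors c1@3 c2@6 c3@8 c4@10, authorship ..1..2.3...
After op 7 (insert('x')): buffer="rvlxjmlxdlxcyxd" (len 15), cursors c1@4 c2@8 c3@11 c4@14, authorship ..11..22.33..4.
After op 8 (delete): buffer="rvljmldlcyd" (len 11), cursors c1@3 c2@6 c3@8 c4@10, authorship ..1..2.3...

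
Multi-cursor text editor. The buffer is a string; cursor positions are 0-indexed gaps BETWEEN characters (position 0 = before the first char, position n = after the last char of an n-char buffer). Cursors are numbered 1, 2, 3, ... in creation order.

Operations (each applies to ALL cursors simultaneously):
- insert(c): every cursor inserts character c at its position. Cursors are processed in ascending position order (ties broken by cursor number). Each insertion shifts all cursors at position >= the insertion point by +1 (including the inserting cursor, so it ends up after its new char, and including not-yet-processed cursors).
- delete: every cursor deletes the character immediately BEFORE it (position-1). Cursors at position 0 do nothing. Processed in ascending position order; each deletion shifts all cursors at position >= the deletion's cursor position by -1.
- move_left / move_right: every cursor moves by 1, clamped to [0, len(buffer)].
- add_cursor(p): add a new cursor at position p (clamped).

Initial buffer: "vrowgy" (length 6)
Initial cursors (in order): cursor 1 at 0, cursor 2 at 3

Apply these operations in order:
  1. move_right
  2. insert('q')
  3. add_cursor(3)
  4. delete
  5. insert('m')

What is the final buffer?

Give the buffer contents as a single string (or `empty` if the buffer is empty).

After op 1 (move_right): buffer="vrowgy" (len 6), cursors c1@1 c2@4, authorship ......
After op 2 (insert('q')): buffer="vqrowqgy" (len 8), cursors c1@2 c2@6, authorship .1...2..
After op 3 (add_cursor(3)): buffer="vqrowqgy" (len 8), cursors c1@2 c3@3 c2@6, authorship .1...2..
After op 4 (delete): buffer="vowgy" (len 5), cursors c1@1 c3@1 c2@3, authorship .....
After op 5 (insert('m')): buffer="vmmowmgy" (len 8), cursors c1@3 c3@3 c2@6, authorship .13..2..

Answer: vmmowmgy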